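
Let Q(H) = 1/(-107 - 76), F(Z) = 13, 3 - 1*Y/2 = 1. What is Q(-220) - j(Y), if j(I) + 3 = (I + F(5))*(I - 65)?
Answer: 190319/183 ≈ 1040.0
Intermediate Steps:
Y = 4 (Y = 6 - 2*1 = 6 - 2 = 4)
Q(H) = -1/183 (Q(H) = 1/(-183) = -1/183)
j(I) = -3 + (-65 + I)*(13 + I) (j(I) = -3 + (I + 13)*(I - 65) = -3 + (13 + I)*(-65 + I) = -3 + (-65 + I)*(13 + I))
Q(-220) - j(Y) = -1/183 - (-848 + 4² - 52*4) = -1/183 - (-848 + 16 - 208) = -1/183 - 1*(-1040) = -1/183 + 1040 = 190319/183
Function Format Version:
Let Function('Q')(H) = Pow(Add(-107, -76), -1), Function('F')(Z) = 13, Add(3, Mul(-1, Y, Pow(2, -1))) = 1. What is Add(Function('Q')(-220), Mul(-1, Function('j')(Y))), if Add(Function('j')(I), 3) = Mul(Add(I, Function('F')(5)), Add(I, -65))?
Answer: Rational(190319, 183) ≈ 1040.0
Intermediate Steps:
Y = 4 (Y = Add(6, Mul(-2, 1)) = Add(6, -2) = 4)
Function('Q')(H) = Rational(-1, 183) (Function('Q')(H) = Pow(-183, -1) = Rational(-1, 183))
Function('j')(I) = Add(-3, Mul(Add(-65, I), Add(13, I))) (Function('j')(I) = Add(-3, Mul(Add(I, 13), Add(I, -65))) = Add(-3, Mul(Add(13, I), Add(-65, I))) = Add(-3, Mul(Add(-65, I), Add(13, I))))
Add(Function('Q')(-220), Mul(-1, Function('j')(Y))) = Add(Rational(-1, 183), Mul(-1, Add(-848, Pow(4, 2), Mul(-52, 4)))) = Add(Rational(-1, 183), Mul(-1, Add(-848, 16, -208))) = Add(Rational(-1, 183), Mul(-1, -1040)) = Add(Rational(-1, 183), 1040) = Rational(190319, 183)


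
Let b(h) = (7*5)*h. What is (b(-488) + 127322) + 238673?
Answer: 348915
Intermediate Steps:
b(h) = 35*h
(b(-488) + 127322) + 238673 = (35*(-488) + 127322) + 238673 = (-17080 + 127322) + 238673 = 110242 + 238673 = 348915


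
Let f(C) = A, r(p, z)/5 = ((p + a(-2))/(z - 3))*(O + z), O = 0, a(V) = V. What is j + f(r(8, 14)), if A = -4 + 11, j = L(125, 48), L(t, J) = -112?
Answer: -105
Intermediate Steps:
j = -112
r(p, z) = 5*z*(-2 + p)/(-3 + z) (r(p, z) = 5*(((p - 2)/(z - 3))*(0 + z)) = 5*(((-2 + p)/(-3 + z))*z) = 5*(z*(-2 + p)/(-3 + z)) = 5*z*(-2 + p)/(-3 + z))
A = 7
f(C) = 7
j + f(r(8, 14)) = -112 + 7 = -105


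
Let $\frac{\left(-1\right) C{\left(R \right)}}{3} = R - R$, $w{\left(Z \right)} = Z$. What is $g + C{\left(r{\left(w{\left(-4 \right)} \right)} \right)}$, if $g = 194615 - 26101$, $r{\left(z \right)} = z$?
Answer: $168514$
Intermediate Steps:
$C{\left(R \right)} = 0$ ($C{\left(R \right)} = - 3 \left(R - R\right) = \left(-3\right) 0 = 0$)
$g = 168514$
$g + C{\left(r{\left(w{\left(-4 \right)} \right)} \right)} = 168514 + 0 = 168514$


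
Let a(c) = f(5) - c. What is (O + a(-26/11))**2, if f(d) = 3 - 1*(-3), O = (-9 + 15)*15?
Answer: 1170724/121 ≈ 9675.4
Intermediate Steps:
O = 90 (O = 6*15 = 90)
f(d) = 6 (f(d) = 3 + 3 = 6)
a(c) = 6 - c
(O + a(-26/11))**2 = (90 + (6 - (-26)/11))**2 = (90 + (6 - 1*(-26/11)))**2 = (90 + (6 + 26/11))**2 = (90 + 92/11)**2 = (1082/11)**2 = 1170724/121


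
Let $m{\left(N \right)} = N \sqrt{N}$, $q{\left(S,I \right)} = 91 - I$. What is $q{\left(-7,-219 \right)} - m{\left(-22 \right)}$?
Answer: $310 + 22 i \sqrt{22} \approx 310.0 + 103.19 i$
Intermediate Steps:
$m{\left(N \right)} = N^{\frac{3}{2}}$
$q{\left(-7,-219 \right)} - m{\left(-22 \right)} = \left(91 - -219\right) - \left(-22\right)^{\frac{3}{2}} = \left(91 + 219\right) - - 22 i \sqrt{22} = 310 + 22 i \sqrt{22}$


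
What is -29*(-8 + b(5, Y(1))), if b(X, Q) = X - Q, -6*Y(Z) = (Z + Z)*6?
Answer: 29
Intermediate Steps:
Y(Z) = -2*Z (Y(Z) = -(Z + Z)*6/6 = -2*Z*6/6 = -2*Z)
-29*(-8 + b(5, Y(1))) = -29*(-8 + (5 - (-2))) = -29*(-8 + (5 - 1*(-2))) = -29*(-8 + (5 + 2)) = -29*(-8 + 7) = -29*(-1) = 29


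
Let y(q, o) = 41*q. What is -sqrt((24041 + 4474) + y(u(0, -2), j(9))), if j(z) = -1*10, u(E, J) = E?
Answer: -sqrt(28515) ≈ -168.86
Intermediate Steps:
j(z) = -10
-sqrt((24041 + 4474) + y(u(0, -2), j(9))) = -sqrt((24041 + 4474) + 41*0) = -sqrt(28515 + 0) = -sqrt(28515)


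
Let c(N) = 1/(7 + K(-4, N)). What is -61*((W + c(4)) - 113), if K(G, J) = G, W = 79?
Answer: 6161/3 ≈ 2053.7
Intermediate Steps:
c(N) = 1/3 (c(N) = 1/(7 - 4) = 1/3)
-61*((W + c(4)) - 113) = -61*((79 + 1/3) - 113) = -61*(238/3 - 113) = -61*(-101/3) = 6161/3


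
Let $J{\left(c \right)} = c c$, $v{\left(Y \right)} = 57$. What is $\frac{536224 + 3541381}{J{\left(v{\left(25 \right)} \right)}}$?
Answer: $\frac{4077605}{3249} \approx 1255.0$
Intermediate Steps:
$J{\left(c \right)} = c^{2}$
$\frac{536224 + 3541381}{J{\left(v{\left(25 \right)} \right)}} = \frac{536224 + 3541381}{57^{2}} = \frac{4077605}{3249}$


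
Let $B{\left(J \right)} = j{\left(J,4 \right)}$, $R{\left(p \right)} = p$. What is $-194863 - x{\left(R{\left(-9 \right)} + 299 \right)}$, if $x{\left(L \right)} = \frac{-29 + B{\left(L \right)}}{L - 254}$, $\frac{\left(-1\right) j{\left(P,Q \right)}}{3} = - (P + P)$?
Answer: $- \frac{7016779}{36} \approx -1.9491 \cdot 10^{5}$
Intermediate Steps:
$j{\left(P,Q \right)} = 6 P$ ($j{\left(P,Q \right)} = - 3 \left(- (P + P)\right) = - 3 \left(- 2 P\right) = 6 P$)
$B{\left(J \right)} = 6 J$
$x{\left(L \right)} = \frac{-29 + 6 L}{-254 + L}$ ($x{\left(L \right)} = \frac{-29 + 6 L}{L - 254} = \frac{-29 + 6 L}{-254 + L}$)
$-194863 - x{\left(R{\left(-9 \right)} + 299 \right)} = -194863 - \frac{-29 + 6 \left(-9 + 299\right)}{-254 + \left(-9 + 299\right)} = -194863 - \frac{-29 + 6 \cdot 290}{-254 + 290} = -194863 - \frac{-29 + 1740}{36} = -194863 - \frac{1}{36} \cdot 1711 = -194863 - \frac{1711}{36} = - \frac{7016779}{36}$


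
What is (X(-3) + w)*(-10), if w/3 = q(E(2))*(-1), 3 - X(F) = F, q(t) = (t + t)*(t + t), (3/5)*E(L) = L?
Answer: 3820/3 ≈ 1273.3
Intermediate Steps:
E(L) = 5*L/3
q(t) = 4*t² (q(t) = (2*t)*(2*t) = 4*t²)
X(F) = 3 - F
w = -400/3 (w = 3*((4*((5/3)*2)²)*(-1)) = 3*((4*(10/3)²)*(-1)) = 3*((4*(100/9))*(-1)) = 3*((400/9)*(-1)) = 3*(-400/9) = -400/3 ≈ -133.33)
(X(-3) + w)*(-10) = ((3 - 1*(-3)) - 400/3)*(-10) = ((3 + 3) - 400/3)*(-10) = (6 - 400/3)*(-10) = -382/3*(-10) = 3820/3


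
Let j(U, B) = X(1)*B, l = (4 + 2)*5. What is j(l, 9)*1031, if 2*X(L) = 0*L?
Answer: 0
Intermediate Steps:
X(L) = 0 (X(L) = (0*L)/2 = (½)*0 = 0)
l = 30 (l = 6*5 = 30)
j(U, B) = 0 (j(U, B) = 0*B = 0)
j(l, 9)*1031 = 0*1031 = 0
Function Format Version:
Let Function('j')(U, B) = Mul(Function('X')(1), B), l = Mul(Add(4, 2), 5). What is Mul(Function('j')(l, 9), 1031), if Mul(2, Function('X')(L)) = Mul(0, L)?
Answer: 0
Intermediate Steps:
Function('X')(L) = 0 (Function('X')(L) = Mul(Rational(1, 2), Mul(0, L)) = Mul(Rational(1, 2), 0) = 0)
l = 30 (l = Mul(6, 5) = 30)
Function('j')(U, B) = 0 (Function('j')(U, B) = Mul(0, B) = 0)
Mul(Function('j')(l, 9), 1031) = Mul(0, 1031) = 0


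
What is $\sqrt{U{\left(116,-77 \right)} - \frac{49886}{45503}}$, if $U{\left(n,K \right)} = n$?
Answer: $\frac{59 \sqrt{68345506}}{45503} \approx 10.719$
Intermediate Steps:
$\sqrt{U{\left(116,-77 \right)} - \frac{49886}{45503}} = \sqrt{116 - \frac{49886}{45503}} = \sqrt{\frac{5228462}{45503}} = \frac{59 \sqrt{68345506}}{45503}$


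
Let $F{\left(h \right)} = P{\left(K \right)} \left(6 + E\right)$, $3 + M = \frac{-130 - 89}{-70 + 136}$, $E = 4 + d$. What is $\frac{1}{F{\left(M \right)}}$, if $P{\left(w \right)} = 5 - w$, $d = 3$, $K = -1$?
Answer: $\frac{1}{78} \approx 0.012821$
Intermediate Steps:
$E = 7$ ($E = 4 + 3 = 7$)
$M = - \frac{139}{22}$ ($M = -3 + \frac{-130 - 89}{-70 + 136} = -3 - \frac{219}{66} = -3 - \frac{73}{22} = - \frac{139}{22} \approx -6.3182$)
$F{\left(h \right)} = 78$ ($F{\left(h \right)} = \left(5 - -1\right) \left(6 + 7\right) = \left(5 + 1\right) 13 = 6 \cdot 13 = 78$)
$\frac{1}{F{\left(M \right)}} = \frac{1}{78}$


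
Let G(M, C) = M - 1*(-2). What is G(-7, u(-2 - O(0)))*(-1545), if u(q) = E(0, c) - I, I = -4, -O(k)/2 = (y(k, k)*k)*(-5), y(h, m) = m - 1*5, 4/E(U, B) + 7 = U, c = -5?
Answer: 7725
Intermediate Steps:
E(U, B) = 4/(-7 + U)
y(h, m) = -5 + m (y(h, m) = m - 5 = -5 + m)
O(k) = 10*k*(-5 + k) (O(k) = -2*(-5 + k)*k*(-5) = -2*k*(-5 + k)*(-5) = -(-10)*k*(-5 + k) = 10*k*(-5 + k))
u(q) = 24/7 (u(q) = 4/(-7 + 0) - 1*(-4) = 4/(-7) + 4 = 4*(-⅐) + 4 = -4/7 + 4 = 24/7)
G(M, C) = 2 + M (G(M, C) = M + 2 = 2 + M)
G(-7, u(-2 - O(0)))*(-1545) = (2 - 7)*(-1545) = -5*(-1545) = 7725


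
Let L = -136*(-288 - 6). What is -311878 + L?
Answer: -271894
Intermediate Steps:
L = 39984 (L = -136*(-294) = 39984)
-311878 + L = -311878 + 39984 = -271894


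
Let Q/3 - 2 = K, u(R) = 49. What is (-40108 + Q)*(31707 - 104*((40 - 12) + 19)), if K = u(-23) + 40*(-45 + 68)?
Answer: -997532705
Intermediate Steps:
K = 969 (K = 49 + 40*(-45 + 68) = 49 + 40*23 = 49 + 920 = 969)
Q = 2913 (Q = 6 + 3*969 = 6 + 2907 = 2913)
(-40108 + Q)*(31707 - 104*((40 - 12) + 19)) = (-40108 + 2913)*(31707 - 104*((40 - 12) + 19)) = -37195*(31707 - 104*(28 + 19)) = -37195*(31707 - 104*47) = -37195*(31707 - 4888) = -37195*26819 = -997532705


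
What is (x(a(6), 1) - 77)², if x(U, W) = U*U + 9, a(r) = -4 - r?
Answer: 1024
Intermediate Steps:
x(U, W) = 9 + U² (x(U, W) = U² + 9 = 9 + U²)
(x(a(6), 1) - 77)² = ((9 + (-4 - 1*6)²) - 77)² = ((9 + (-4 - 6)²) - 77)² = ((9 + (-10)²) - 77)² = ((9 + 100) - 77)² = (109 - 77)² = 32² = 1024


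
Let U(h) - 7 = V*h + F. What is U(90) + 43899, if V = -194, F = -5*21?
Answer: 26341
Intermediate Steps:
F = -105
U(h) = -98 - 194*h (U(h) = 7 + (-194*h - 105) = 7 + (-105 - 194*h) = -98 - 194*h)
U(90) + 43899 = (-98 - 194*90) + 43899 = (-98 - 17460) + 43899 = -17558 + 43899 = 26341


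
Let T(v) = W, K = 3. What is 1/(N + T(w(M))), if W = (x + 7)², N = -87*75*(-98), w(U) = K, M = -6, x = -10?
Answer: 1/639459 ≈ 1.5638e-6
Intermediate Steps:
w(U) = 3
N = 639450 (N = -6525*(-98) = 639450)
W = 9 (W = (-10 + 7)² = (-3)² = 9)
T(v) = 9
1/(N + T(w(M))) = 1/(639450 + 9) = 1/639459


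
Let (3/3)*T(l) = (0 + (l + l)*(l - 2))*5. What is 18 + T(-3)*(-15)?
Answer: -2232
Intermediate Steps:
T(l) = 10*l*(-2 + l) (T(l) = (0 + (l + l)*(l - 2))*5 = (0 + (2*l)*(-2 + l))*5 = (0 + 2*l*(-2 + l))*5 = (2*l*(-2 + l))*5 = 10*l*(-2 + l))
18 + T(-3)*(-15) = 18 + (10*(-3)*(-2 - 3))*(-15) = 18 + (10*(-3)*(-5))*(-15) = 18 + 150*(-15) = 18 - 2250 = -2232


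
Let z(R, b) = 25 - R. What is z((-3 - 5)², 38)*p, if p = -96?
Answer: 3744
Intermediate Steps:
z((-3 - 5)², 38)*p = (25 - (-3 - 5)²)*(-96) = (25 - 1*(-8)²)*(-96) = (25 - 1*64)*(-96) = (25 - 64)*(-96) = -39*(-96) = 3744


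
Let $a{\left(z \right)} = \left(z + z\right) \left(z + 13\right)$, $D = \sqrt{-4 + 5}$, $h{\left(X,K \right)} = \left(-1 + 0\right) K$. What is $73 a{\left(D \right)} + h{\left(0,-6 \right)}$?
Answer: $2050$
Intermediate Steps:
$h{\left(X,K \right)} = - K$
$D = 1$ ($D = \sqrt{1} = 1$)
$a{\left(z \right)} = 2 z \left(13 + z\right)$
$73 a{\left(D \right)} + h{\left(0,-6 \right)} = 73 \cdot 2 \cdot 1 \left(13 + 1\right) - -6 = 73 \cdot 2 \cdot 1 \cdot 14 + 6 = 73 \cdot 28 + 6 = 2044 + 6 = 2050$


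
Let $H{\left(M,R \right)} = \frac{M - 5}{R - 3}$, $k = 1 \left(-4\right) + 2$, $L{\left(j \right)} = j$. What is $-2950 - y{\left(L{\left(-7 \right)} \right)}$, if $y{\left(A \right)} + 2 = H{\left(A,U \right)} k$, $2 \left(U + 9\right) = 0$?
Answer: $-2946$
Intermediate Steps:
$U = -9$ ($U = -9 + \frac{1}{2} \cdot 0 = -9 + 0 = -9$)
$k = -2$ ($k = -4 + 2 = -2$)
$H{\left(M,R \right)} = \frac{-5 + M}{-3 + R}$
$y{\left(A \right)} = - \frac{17}{6} + \frac{A}{6}$ ($y{\left(A \right)} = -2 + \frac{-5 + A}{-3 - 9} \left(-2\right) = -2 + \frac{-5 + A}{-12} \left(-2\right) = -2 + - \frac{-5 + A}{12} \left(-2\right) = -2 + \left(\frac{5}{12} - \frac{A}{12}\right) \left(-2\right) = -2 + \left(- \frac{5}{6} + \frac{A}{6}\right) = - \frac{17}{6} + \frac{A}{6}$)
$-2950 - y{\left(L{\left(-7 \right)} \right)} = -2950 - \left(- \frac{17}{6} + \frac{1}{6} \left(-7\right)\right) = -2950 - \left(- \frac{17}{6} - \frac{7}{6}\right) = -2950 - -4 = -2950 + 4 = -2946$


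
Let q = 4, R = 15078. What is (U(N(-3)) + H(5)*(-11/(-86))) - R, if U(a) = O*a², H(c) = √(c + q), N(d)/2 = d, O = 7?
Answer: -1275003/86 ≈ -14826.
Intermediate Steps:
N(d) = 2*d
H(c) = √(4 + c) (H(c) = √(c + 4) = √(4 + c))
U(a) = 7*a²
(U(N(-3)) + H(5)*(-11/(-86))) - R = (7*(2*(-3))² + √(4 + 5)*(-11/(-86))) - 1*15078 = (7*(-6)² + √9*(-11*(-1/86))) - 15078 = (7*36 + 3*(11/86)) - 15078 = (252 + 33/86) - 15078 = 21705/86 - 15078 = -1275003/86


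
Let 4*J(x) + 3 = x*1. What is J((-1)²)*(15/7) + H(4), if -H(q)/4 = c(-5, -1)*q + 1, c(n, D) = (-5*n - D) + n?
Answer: -4775/14 ≈ -341.07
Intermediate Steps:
c(n, D) = -D - 4*n (c(n, D) = (-D - 5*n) + n = -D - 4*n)
H(q) = -4 - 84*q (H(q) = -4*((-1*(-1) - 4*(-5))*q + 1) = -4*((1 + 20)*q + 1) = -4*(21*q + 1) = -4*(1 + 21*q) = -4 - 84*q)
J(x) = -¾ + x/4 (J(x) = -¾ + (x*1)/4 = -¾ + x/4)
J((-1)²)*(15/7) + H(4) = (-¾ + (¼)*(-1)²)*(15/7) + (-4 - 84*4) = (-¾ + (¼)*1)*(15*(⅐)) + (-4 - 336) = (-¾ + ¼)*(15/7) - 340 = -½*15/7 - 340 = -15/14 - 340 = -4775/14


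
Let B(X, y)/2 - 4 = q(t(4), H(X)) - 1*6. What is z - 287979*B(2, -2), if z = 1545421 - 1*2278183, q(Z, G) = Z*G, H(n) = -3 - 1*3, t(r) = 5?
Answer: 17697894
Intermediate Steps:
H(n) = -6 (H(n) = -3 - 3 = -6)
q(Z, G) = G*Z
B(X, y) = -64 (B(X, y) = 8 + 2*(-6*5 - 1*6) = 8 + 2*(-30 - 6) = 8 + 2*(-36) = 8 - 72 = -64)
z = -732762 (z = 1545421 - 2278183 = -732762)
z - 287979*B(2, -2) = -732762 - 287979*(-64) = -732762 + 18430656 = 17697894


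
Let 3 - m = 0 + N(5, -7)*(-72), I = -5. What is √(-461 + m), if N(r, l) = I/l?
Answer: I*√19922/7 ≈ 20.164*I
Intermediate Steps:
N(r, l) = -5/l
m = 381/7 (m = 3 - (0 - 5/(-7)*(-72)) = 3 - (0 - 5*(-⅐)*(-72)) = 3 - (0 + (5/7)*(-72)) = 3 - (0 - 360/7) = 3 - 1*(-360/7) = 3 + 360/7 = 381/7 ≈ 54.429)
√(-461 + m) = √(-461 + 381/7) = √(-2846/7) = I*√19922/7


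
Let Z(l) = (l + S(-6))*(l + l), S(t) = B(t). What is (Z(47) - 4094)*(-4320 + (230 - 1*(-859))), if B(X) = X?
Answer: 775440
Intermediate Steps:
S(t) = t
Z(l) = 2*l*(-6 + l) (Z(l) = (l - 6)*(l + l) = (-6 + l)*(2*l) = 2*l*(-6 + l))
(Z(47) - 4094)*(-4320 + (230 - 1*(-859))) = (2*47*(-6 + 47) - 4094)*(-4320 + (230 - 1*(-859))) = (2*47*41 - 4094)*(-4320 + (230 + 859)) = (3854 - 4094)*(-4320 + 1089) = -240*(-3231) = 775440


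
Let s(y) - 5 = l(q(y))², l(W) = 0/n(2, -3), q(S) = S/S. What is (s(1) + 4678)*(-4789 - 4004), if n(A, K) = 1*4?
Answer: -41177619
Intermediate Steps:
n(A, K) = 4
q(S) = 1
l(W) = 0 (l(W) = 0/4 = 0*(¼) = 0)
s(y) = 5 (s(y) = 5 + 0² = 5 + 0 = 5)
(s(1) + 4678)*(-4789 - 4004) = (5 + 4678)*(-4789 - 4004) = 4683*(-8793) = -41177619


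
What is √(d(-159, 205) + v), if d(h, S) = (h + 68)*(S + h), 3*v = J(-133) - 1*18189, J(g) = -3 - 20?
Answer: I*√92310/3 ≈ 101.28*I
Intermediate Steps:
J(g) = -23
v = -18212/3 (v = (-23 - 1*18189)/3 = (-23 - 18189)/3 = (⅓)*(-18212) = -18212/3 ≈ -6070.7)
d(h, S) = (68 + h)*(S + h)
√(d(-159, 205) + v) = √(((-159)² + 68*205 + 68*(-159) + 205*(-159)) - 18212/3) = √((25281 + 13940 - 10812 - 32595) - 18212/3) = √(-4186 - 18212/3) = √(-30770/3) = I*√92310/3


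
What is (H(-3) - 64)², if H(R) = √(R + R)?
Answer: (64 - I*√6)² ≈ 4090.0 - 313.53*I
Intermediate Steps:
H(R) = √2*√R (H(R) = √(2*R) = √2*√R)
(H(-3) - 64)² = (√2*√(-3) - 64)² = (√2*(I*√3) - 64)² = (I*√6 - 64)² = (-64 + I*√6)²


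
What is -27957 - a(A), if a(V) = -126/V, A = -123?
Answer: -1146279/41 ≈ -27958.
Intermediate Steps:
-27957 - a(A) = -27957 - (-126)/(-123) = -27957 - (-126)*(-1)/123 = -27957 - 1*42/41 = -27957 - 42/41 = -1146279/41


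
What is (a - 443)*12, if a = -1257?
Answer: -20400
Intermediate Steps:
(a - 443)*12 = (-1257 - 443)*12 = -1700*12 = -20400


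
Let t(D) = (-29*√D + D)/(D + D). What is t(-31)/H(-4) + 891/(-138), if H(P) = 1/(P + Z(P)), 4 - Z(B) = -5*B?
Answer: -757/46 - 290*I*√31/31 ≈ -16.457 - 52.086*I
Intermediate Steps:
Z(B) = 4 + 5*B (Z(B) = 4 - (-5)*B = 4 + 5*B)
H(P) = 1/(4 + 6*P) (H(P) = 1/(P + (4 + 5*P)) = 1/(4 + 6*P))
t(D) = (D - 29*√D)/(2*D) (t(D) = (D - 29*√D)/((2*D)) = (D - 29*√D)*(1/(2*D)) = (D - 29*√D)/(2*D))
t(-31)/H(-4) + 891/(-138) = (½ - (-29)*I*√31/62)/((1/(2*(2 + 3*(-4))))) + 891/(-138) = (½ - (-29)*I*√31/62)/((1/(2*(2 - 12)))) + 891*(-1/138) = (½ + 29*I*√31/62)/(((½)/(-10))) - 297/46 = (½ + 29*I*√31/62)/(((½)*(-⅒))) - 297/46 = (½ + 29*I*√31/62)/(-1/20) - 297/46 = (½ + 29*I*√31/62)*(-20) - 297/46 = (-10 - 290*I*√31/31) - 297/46 = -757/46 - 290*I*√31/31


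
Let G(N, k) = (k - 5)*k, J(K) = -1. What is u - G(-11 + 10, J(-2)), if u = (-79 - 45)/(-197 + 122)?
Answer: -326/75 ≈ -4.3467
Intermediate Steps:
u = 124/75 (u = -124/(-75) = -124*(-1/75) = 124/75 ≈ 1.6533)
G(N, k) = k*(-5 + k) (G(N, k) = (-5 + k)*k = k*(-5 + k))
u - G(-11 + 10, J(-2)) = 124/75 - (-1)*(-5 - 1) = 124/75 - (-1)*(-6) = 124/75 - 1*6 = 124/75 - 6 = -326/75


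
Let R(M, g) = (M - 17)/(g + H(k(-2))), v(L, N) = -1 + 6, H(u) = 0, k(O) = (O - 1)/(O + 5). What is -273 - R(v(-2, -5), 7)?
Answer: -1899/7 ≈ -271.29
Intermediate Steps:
k(O) = (-1 + O)/(5 + O)
v(L, N) = 5
R(M, g) = (-17 + M)/g (R(M, g) = (M - 17)/(g + 0) = (-17 + M)/g)
-273 - R(v(-2, -5), 7) = -273 - (-17 + 5)/7 = -273 - (-12)/7 = -273 - 1*(-12/7) = -273 + 12/7 = -1899/7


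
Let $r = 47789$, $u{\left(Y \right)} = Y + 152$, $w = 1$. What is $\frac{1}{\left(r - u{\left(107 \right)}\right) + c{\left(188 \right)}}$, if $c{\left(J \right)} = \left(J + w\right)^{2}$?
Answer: $\frac{1}{83251} \approx 1.2012 \cdot 10^{-5}$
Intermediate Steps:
$u{\left(Y \right)} = 152 + Y$
$c{\left(J \right)} = \left(1 + J\right)^{2}$ ($c{\left(J \right)} = \left(J + 1\right)^{2} = \left(1 + J\right)^{2}$)
$\frac{1}{\left(r - u{\left(107 \right)}\right) + c{\left(188 \right)}} = \frac{1}{\left(47789 - \left(152 + 107\right)\right) + \left(1 + 188\right)^{2}} = \frac{1}{\left(47789 - 259\right) + 189^{2}} = \frac{1}{\left(47789 - 259\right) + 35721} = \frac{1}{47530 + 35721} = \frac{1}{83251}$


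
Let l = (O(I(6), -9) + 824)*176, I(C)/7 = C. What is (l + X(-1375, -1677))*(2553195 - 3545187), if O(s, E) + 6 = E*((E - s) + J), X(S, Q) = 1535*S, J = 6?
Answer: 1880198820984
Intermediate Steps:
I(C) = 7*C
O(s, E) = -6 + E*(6 + E - s) (O(s, E) = -6 + E*((E - s) + 6) = -6 + E*(6 + E - s))
l = 215248 (l = ((-6 + (-9)**2 + 6*(-9) - 1*(-9)*7*6) + 824)*176 = ((-6 + 81 - 54 - 1*(-9)*42) + 824)*176 = ((-6 + 81 - 54 + 378) + 824)*176 = (399 + 824)*176 = 1223*176 = 215248)
(l + X(-1375, -1677))*(2553195 - 3545187) = (215248 + 1535*(-1375))*(2553195 - 3545187) = (215248 - 2110625)*(-991992) = -1895377*(-991992) = 1880198820984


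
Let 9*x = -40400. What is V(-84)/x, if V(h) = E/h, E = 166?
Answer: 249/565600 ≈ 0.00044024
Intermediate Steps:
x = -40400/9 (x = (⅑)*(-40400) = -40400/9 ≈ -4488.9)
V(h) = 166/h
V(-84)/x = (166/(-84))/(-40400/9) = (166*(-1/84))*(-9/40400) = -83/42*(-9/40400) = 249/565600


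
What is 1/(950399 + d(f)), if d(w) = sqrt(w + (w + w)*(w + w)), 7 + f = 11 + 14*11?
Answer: 950399/903258159187 - sqrt(100014)/903258159187 ≈ 1.0518e-6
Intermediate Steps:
f = 158 (f = -7 + (11 + 14*11) = -7 + (11 + 154) = -7 + 165 = 158)
d(w) = sqrt(w + 4*w**2) (d(w) = sqrt(w + (2*w)*(2*w)) = sqrt(w + 4*w**2))
1/(950399 + d(f)) = 1/(950399 + sqrt(158*(1 + 4*158))) = 1/(950399 + sqrt(158*(1 + 632))) = 1/(950399 + sqrt(158*633)) = 1/(950399 + sqrt(100014))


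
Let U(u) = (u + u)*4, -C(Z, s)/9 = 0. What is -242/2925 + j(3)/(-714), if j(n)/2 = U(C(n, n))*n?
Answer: -242/2925 ≈ -0.082735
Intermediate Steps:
C(Z, s) = 0 (C(Z, s) = -9*0 = 0)
U(u) = 8*u (U(u) = (2*u)*4 = 8*u)
j(n) = 0 (j(n) = 2*((8*0)*n) = 2*(0*n) = 2*0 = 0)
-242/2925 + j(3)/(-714) = -242/2925 + 0/(-714) = -242*1/2925 + 0*(-1/714) = -242/2925 + 0 = -242/2925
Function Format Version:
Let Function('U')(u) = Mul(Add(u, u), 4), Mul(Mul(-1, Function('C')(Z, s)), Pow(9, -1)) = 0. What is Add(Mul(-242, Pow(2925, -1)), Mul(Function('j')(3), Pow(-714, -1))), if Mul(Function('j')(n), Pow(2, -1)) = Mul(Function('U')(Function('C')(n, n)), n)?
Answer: Rational(-242, 2925) ≈ -0.082735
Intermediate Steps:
Function('C')(Z, s) = 0 (Function('C')(Z, s) = Mul(-9, 0) = 0)
Function('U')(u) = Mul(8, u) (Function('U')(u) = Mul(Mul(2, u), 4) = Mul(8, u))
Function('j')(n) = 0 (Function('j')(n) = Mul(2, Mul(Mul(8, 0), n)) = Mul(2, Mul(0, n)) = Mul(2, 0) = 0)
Add(Mul(-242, Pow(2925, -1)), Mul(Function('j')(3), Pow(-714, -1))) = Add(Mul(-242, Pow(2925, -1)), Mul(0, Pow(-714, -1))) = Add(Mul(-242, Rational(1, 2925)), Mul(0, Rational(-1, 714))) = Add(Rational(-242, 2925), 0) = Rational(-242, 2925)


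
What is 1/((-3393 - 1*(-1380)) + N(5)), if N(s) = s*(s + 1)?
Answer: -1/1983 ≈ -0.00050429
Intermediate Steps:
N(s) = s*(1 + s)
1/((-3393 - 1*(-1380)) + N(5)) = 1/((-3393 - 1*(-1380)) + 5*(1 + 5)) = 1/((-3393 + 1380) + 5*6) = 1/(-2013 + 30) = 1/(-1983) = -1/1983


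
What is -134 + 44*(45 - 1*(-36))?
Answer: 3430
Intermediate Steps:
-134 + 44*(45 - 1*(-36)) = -134 + 44*(45 + 36) = -134 + 44*81 = -134 + 3564 = 3430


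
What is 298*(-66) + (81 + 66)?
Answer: -19521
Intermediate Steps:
298*(-66) + (81 + 66) = -19668 + 147 = -19521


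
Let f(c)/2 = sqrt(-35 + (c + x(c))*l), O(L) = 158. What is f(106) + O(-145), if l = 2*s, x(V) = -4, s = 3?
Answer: 158 + 2*sqrt(577) ≈ 206.04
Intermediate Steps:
l = 6 (l = 2*3 = 6)
f(c) = 2*sqrt(-59 + 6*c) (f(c) = 2*sqrt(-35 + (c - 4)*6) = 2*sqrt(-35 + (-4 + c)*6) = 2*sqrt(-35 + (-24 + 6*c)) = 2*sqrt(-59 + 6*c))
f(106) + O(-145) = 2*sqrt(-59 + 6*106) + 158 = 2*sqrt(-59 + 636) + 158 = 2*sqrt(577) + 158 = 158 + 2*sqrt(577)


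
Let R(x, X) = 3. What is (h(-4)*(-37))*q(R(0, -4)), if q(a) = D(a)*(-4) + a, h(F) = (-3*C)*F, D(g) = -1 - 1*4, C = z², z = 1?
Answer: -10212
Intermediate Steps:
C = 1 (C = 1² = 1)
D(g) = -5 (D(g) = -1 - 4 = -5)
h(F) = -3*F (h(F) = (-3*1)*F = -3*F)
q(a) = 20 + a (q(a) = -5*(-4) + a = 20 + a)
(h(-4)*(-37))*q(R(0, -4)) = (-3*(-4)*(-37))*(20 + 3) = (12*(-37))*23 = -444*23 = -10212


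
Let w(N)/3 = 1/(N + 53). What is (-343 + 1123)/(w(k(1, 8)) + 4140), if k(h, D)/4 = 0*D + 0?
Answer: 13780/73141 ≈ 0.18840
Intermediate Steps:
k(h, D) = 0 (k(h, D) = 4*(0*D + 0) = 4*(0 + 0) = 4*0 = 0)
w(N) = 3/(53 + N) (w(N) = 3/(N + 53) = 3/(53 + N))
(-343 + 1123)/(w(k(1, 8)) + 4140) = (-343 + 1123)/(3/(53 + 0) + 4140) = 780/(3/53 + 4140) = 780/(219423/53) = 780*(53/219423) = 13780/73141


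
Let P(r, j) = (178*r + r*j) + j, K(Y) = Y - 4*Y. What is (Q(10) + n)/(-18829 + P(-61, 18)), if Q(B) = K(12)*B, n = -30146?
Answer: 30506/30767 ≈ 0.99152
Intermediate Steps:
K(Y) = -3*Y
Q(B) = -36*B (Q(B) = (-3*12)*B = -36*B)
P(r, j) = j + 178*r + j*r (P(r, j) = (178*r + j*r) + j = j + 178*r + j*r)
(Q(10) + n)/(-18829 + P(-61, 18)) = (-36*10 - 30146)/(-18829 + (18 + 178*(-61) + 18*(-61))) = (-360 - 30146)/(-18829 + (18 - 10858 - 1098)) = -30506/(-18829 - 11938) = -30506/(-30767) = -30506*(-1/30767) = 30506/30767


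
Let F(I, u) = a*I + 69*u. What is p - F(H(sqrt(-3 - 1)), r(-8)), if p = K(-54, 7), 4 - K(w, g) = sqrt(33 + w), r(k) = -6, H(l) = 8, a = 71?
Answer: -150 - I*sqrt(21) ≈ -150.0 - 4.5826*I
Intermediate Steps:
F(I, u) = 69*u + 71*I (F(I, u) = 71*I + 69*u = 69*u + 71*I)
K(w, g) = 4 - sqrt(33 + w)
p = 4 - I*sqrt(21) (p = 4 - sqrt(33 - 54) = 4 - sqrt(-21) = 4 - I*sqrt(21) ≈ 4.0 - 4.5826*I)
p - F(H(sqrt(-3 - 1)), r(-8)) = (4 - I*sqrt(21)) - (69*(-6) + 71*8) = (4 - I*sqrt(21)) - (-414 + 568) = (4 - I*sqrt(21)) - 1*154 = (4 - I*sqrt(21)) - 154 = -150 - I*sqrt(21)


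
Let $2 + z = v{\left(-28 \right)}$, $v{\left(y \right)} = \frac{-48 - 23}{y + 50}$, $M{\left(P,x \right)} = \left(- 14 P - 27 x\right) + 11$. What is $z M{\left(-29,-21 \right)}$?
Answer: $- \frac{56580}{11} \approx -5143.6$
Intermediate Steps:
$M{\left(P,x \right)} = 11 - 27 x - 14 P$ ($M{\left(P,x \right)} = \left(- 27 x - 14 P\right) + 11 = 11 - 27 x - 14 P$)
$v{\left(y \right)} = - \frac{71}{50 + y}$
$z = - \frac{115}{22}$ ($z = -2 - \frac{71}{50 - 28} = -2 - \frac{71}{22} = - \frac{115}{22} \approx -5.2273$)
$z M{\left(-29,-21 \right)} = - \frac{115 \left(11 - -567 - -406\right)}{22} = - \frac{115 \left(11 + 567 + 406\right)}{22} = \left(- \frac{115}{22}\right) 984 = - \frac{56580}{11}$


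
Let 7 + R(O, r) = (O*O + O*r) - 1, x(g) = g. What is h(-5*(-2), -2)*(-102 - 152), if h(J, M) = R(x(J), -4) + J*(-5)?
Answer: -508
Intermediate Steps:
R(O, r) = -8 + O**2 + O*r (R(O, r) = -7 + ((O*O + O*r) - 1) = -7 + ((O**2 + O*r) - 1) = -7 + (-1 + O**2 + O*r) = -8 + O**2 + O*r)
h(J, M) = -8 + J**2 - 9*J (h(J, M) = (-8 + J**2 + J*(-4)) + J*(-5) = (-8 + J**2 - 4*J) - 5*J = -8 + J**2 - 9*J)
h(-5*(-2), -2)*(-102 - 152) = (-8 + (-5*(-2))**2 - (-45)*(-2))*(-102 - 152) = (-8 + 10**2 - 9*10)*(-254) = (-8 + 100 - 90)*(-254) = 2*(-254) = -508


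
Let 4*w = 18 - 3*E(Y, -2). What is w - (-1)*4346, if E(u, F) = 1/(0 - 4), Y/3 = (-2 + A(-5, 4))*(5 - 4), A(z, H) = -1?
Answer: 69611/16 ≈ 4350.7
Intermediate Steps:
Y = -9 (Y = 3*((-2 - 1)*(5 - 4)) = 3*(-3*1) = 3*(-3) = -9)
E(u, F) = -¼ (E(u, F) = 1/(-4) = -¼)
w = 75/16 (w = (18 - 3*(-¼))/4 = (18 + ¾)/4 = (¼)*(75/4) = 75/16 ≈ 4.6875)
w - (-1)*4346 = 75/16 - (-1)*4346 = 75/16 - 1*(-4346) = 75/16 + 4346 = 69611/16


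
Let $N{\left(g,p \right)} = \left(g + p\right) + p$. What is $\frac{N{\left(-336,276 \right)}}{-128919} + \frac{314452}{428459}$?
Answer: $\frac{13482096748}{18412168607} \approx 0.73224$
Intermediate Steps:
$N{\left(g,p \right)} = g + 2 p$
$\frac{N{\left(-336,276 \right)}}{-128919} + \frac{314452}{428459} = \frac{-336 + 2 \cdot 276}{-128919} + \frac{314452}{428459} = \left(-336 + 552\right) \left(- \frac{1}{128919}\right) + 314452 \cdot \frac{1}{428459} = 216 \left(- \frac{1}{128919}\right) + \frac{314452}{428459} = - \frac{72}{42973} + \frac{314452}{428459} = \frac{13482096748}{18412168607}$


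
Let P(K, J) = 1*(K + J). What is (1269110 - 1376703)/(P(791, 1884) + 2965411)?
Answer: -107593/2968086 ≈ -0.036250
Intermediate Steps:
P(K, J) = J + K (P(K, J) = 1*(J + K) = J + K)
(1269110 - 1376703)/(P(791, 1884) + 2965411) = (1269110 - 1376703)/((1884 + 791) + 2965411) = -107593/(2675 + 2965411) = -107593/2968086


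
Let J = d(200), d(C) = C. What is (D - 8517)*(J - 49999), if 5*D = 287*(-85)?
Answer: 667107404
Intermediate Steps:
J = 200
D = -4879 (D = (287*(-85))/5 = (⅕)*(-24395) = -4879)
(D - 8517)*(J - 49999) = (-4879 - 8517)*(200 - 49999) = -13396*(-49799) = 667107404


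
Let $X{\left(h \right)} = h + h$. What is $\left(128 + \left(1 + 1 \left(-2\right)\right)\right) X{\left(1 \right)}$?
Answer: $254$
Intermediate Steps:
$X{\left(h \right)} = 2 h$
$\left(128 + \left(1 + 1 \left(-2\right)\right)\right) X{\left(1 \right)} = \left(128 + \left(1 + 1 \left(-2\right)\right)\right) 2 \cdot 1 = \left(128 + \left(1 - 2\right)\right) 2 = \left(128 - 1\right) 2 = 127 \cdot 2 = 254$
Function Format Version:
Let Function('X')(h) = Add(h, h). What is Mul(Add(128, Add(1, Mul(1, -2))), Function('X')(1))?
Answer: 254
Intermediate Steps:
Function('X')(h) = Mul(2, h)
Mul(Add(128, Add(1, Mul(1, -2))), Function('X')(1)) = Mul(Add(128, Add(1, Mul(1, -2))), Mul(2, 1)) = Mul(Add(128, Add(1, -2)), 2) = Mul(Add(128, -1), 2) = Mul(127, 2) = 254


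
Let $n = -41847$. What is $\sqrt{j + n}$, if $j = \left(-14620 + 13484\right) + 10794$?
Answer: $i \sqrt{32189} \approx 179.41 i$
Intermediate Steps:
$j = 9658$ ($j = -1136 + 10794 = 9658$)
$\sqrt{j + n} = \sqrt{9658 - 41847} = \sqrt{-32189} = i \sqrt{32189}$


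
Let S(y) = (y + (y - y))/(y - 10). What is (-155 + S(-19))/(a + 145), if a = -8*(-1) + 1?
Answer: -2238/2233 ≈ -1.0022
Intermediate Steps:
S(y) = y/(-10 + y) (S(y) = (y + 0)/(-10 + y) = y/(-10 + y))
a = 9 (a = 8 + 1 = 9)
(-155 + S(-19))/(a + 145) = (-155 - 19/(-10 - 19))/(9 + 145) = (-155 - 19/(-29))/154 = (-155 - 19*(-1/29))*(1/154) = (-155 + 19/29)*(1/154) = -4476/29*1/154 = -2238/2233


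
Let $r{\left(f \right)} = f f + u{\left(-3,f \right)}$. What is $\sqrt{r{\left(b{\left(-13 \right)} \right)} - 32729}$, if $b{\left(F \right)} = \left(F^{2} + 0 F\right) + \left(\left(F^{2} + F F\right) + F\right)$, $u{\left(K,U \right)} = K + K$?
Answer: $\sqrt{211301} \approx 459.67$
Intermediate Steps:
$u{\left(K,U \right)} = 2 K$
$b{\left(F \right)} = F + 3 F^{2}$ ($b{\left(F \right)} = \left(F^{2} + 0\right) + \left(\left(F^{2} + F^{2}\right) + F\right) = F^{2} + \left(2 F^{2} + F\right) = F^{2} + \left(F + 2 F^{2}\right) = F + 3 F^{2}$)
$r{\left(f \right)} = -6 + f^{2}$ ($r{\left(f \right)} = f f + 2 \left(-3\right) = f^{2} - 6 = -6 + f^{2}$)
$\sqrt{r{\left(b{\left(-13 \right)} \right)} - 32729} = \sqrt{\left(-6 + \left(- 13 \left(1 + 3 \left(-13\right)\right)\right)^{2}\right) - 32729} = \sqrt{\left(-6 + \left(- 13 \left(1 - 39\right)\right)^{2}\right) - 32729} = \sqrt{\left(-6 + \left(\left(-13\right) \left(-38\right)\right)^{2}\right) - 32729} = \sqrt{\left(-6 + 494^{2}\right) - 32729} = \sqrt{\left(-6 + 244036\right) - 32729} = \sqrt{244030 - 32729} = \sqrt{211301}$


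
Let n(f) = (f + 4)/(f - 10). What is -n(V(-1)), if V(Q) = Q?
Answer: 3/11 ≈ 0.27273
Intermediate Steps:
n(f) = (4 + f)/(-10 + f)
-n(V(-1)) = -(4 - 1)/(-10 - 1) = -3/(-11) = -(-1)*3/11 = -1*(-3/11) = 3/11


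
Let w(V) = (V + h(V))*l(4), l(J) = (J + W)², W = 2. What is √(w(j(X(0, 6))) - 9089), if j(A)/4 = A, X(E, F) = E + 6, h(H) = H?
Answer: I*√7361 ≈ 85.796*I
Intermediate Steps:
X(E, F) = 6 + E
j(A) = 4*A
l(J) = (2 + J)² (l(J) = (J + 2)² = (2 + J)²)
w(V) = 72*V (w(V) = (V + V)*(2 + 4)² = (2*V)*6² = (2*V)*36 = 72*V)
√(w(j(X(0, 6))) - 9089) = √(72*(4*(6 + 0)) - 9089) = √(72*(4*6) - 9089) = √(72*24 - 9089) = √(1728 - 9089) = √(-7361) = I*√7361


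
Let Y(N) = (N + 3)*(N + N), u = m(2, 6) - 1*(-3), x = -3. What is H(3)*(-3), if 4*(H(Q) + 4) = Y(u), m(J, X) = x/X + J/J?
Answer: -177/8 ≈ -22.125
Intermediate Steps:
m(J, X) = 1 - 3/X (m(J, X) = -3/X + J/J = -3/X + 1 = 1 - 3/X)
u = 7/2 (u = (-3 + 6)/6 - 1*(-3) = (⅙)*3 + 3 = ½ + 3 = 7/2 ≈ 3.5000)
Y(N) = 2*N*(3 + N) (Y(N) = (3 + N)*(2*N) = 2*N*(3 + N))
H(Q) = 59/8 (H(Q) = -4 + (2*(7/2)*(3 + 7/2))/4 = -4 + (2*(7/2)*(13/2))/4 = -4 + (¼)*(91/2) = -4 + 91/8 = 59/8)
H(3)*(-3) = (59/8)*(-3) = -177/8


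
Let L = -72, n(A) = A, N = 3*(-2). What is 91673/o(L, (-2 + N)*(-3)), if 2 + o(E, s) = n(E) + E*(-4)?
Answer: 91673/214 ≈ 428.38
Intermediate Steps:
N = -6
o(E, s) = -2 - 3*E (o(E, s) = -2 + (E + E*(-4)) = -2 + (E - 4*E) = -2 - 3*E)
91673/o(L, (-2 + N)*(-3)) = 91673/(-2 - 3*(-72)) = 91673/(-2 + 216) = 91673/214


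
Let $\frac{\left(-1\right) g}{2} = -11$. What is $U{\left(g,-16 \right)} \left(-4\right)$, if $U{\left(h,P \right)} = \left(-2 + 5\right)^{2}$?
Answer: $-36$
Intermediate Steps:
$g = 22$ ($g = \left(-2\right) \left(-11\right) = 22$)
$U{\left(h,P \right)} = 9$ ($U{\left(h,P \right)} = 3^{2} = 9$)
$U{\left(g,-16 \right)} \left(-4\right) = 9 \left(-4\right) = -36$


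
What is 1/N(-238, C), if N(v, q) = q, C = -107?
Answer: -1/107 ≈ -0.0093458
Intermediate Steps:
1/N(-238, C) = 1/(-107) = -1/107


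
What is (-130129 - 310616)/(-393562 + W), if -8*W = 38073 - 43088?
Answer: 1175320/1047827 ≈ 1.1217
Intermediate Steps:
W = 5015/8 (W = -(38073 - 43088)/8 = -⅛*(-5015) = 5015/8 ≈ 626.88)
(-130129 - 310616)/(-393562 + W) = (-130129 - 310616)/(-393562 + 5015/8) = -440745/(-3143481/8) = -440745*(-8/3143481) = 1175320/1047827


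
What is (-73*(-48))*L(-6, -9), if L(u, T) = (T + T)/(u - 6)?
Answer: 5256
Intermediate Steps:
L(u, T) = 2*T/(-6 + u) (L(u, T) = (2*T)/(-6 + u) = 2*T/(-6 + u))
(-73*(-48))*L(-6, -9) = (-73*(-48))*(2*(-9)/(-6 - 6)) = 3504*(2*(-9)/(-12)) = 3504*(2*(-9)*(-1/12)) = 3504*(3/2) = 5256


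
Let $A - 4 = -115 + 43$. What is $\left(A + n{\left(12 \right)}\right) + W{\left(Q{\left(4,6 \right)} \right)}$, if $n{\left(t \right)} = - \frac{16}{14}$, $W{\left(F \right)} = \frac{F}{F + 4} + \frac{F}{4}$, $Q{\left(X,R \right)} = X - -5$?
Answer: $- \frac{24097}{364} \approx -66.201$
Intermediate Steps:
$A = -68$ ($A = 4 + \left(-115 + 43\right) = 4 - 72 = -68$)
$Q{\left(X,R \right)} = 5 + X$ ($Q{\left(X,R \right)} = X + 5 = 5 + X$)
$W{\left(F \right)} = \frac{F}{4} + \frac{F}{4 + F}$ ($W{\left(F \right)} = \frac{F}{4 + F} + F \frac{1}{4} = \frac{F}{4 + F} + \frac{F}{4} = \frac{F}{4} + \frac{F}{4 + F}$)
$n{\left(t \right)} = - \frac{8}{7}$ ($n{\left(t \right)} = \left(-16\right) \frac{1}{14} = - \frac{8}{7}$)
$\left(A + n{\left(12 \right)}\right) + W{\left(Q{\left(4,6 \right)} \right)} = \left(-68 - \frac{8}{7}\right) + \frac{\left(5 + 4\right) \left(8 + \left(5 + 4\right)\right)}{4 \left(4 + \left(5 + 4\right)\right)} = - \frac{484}{7} + \frac{1}{4} \cdot 9 \frac{1}{4 + 9} \left(8 + 9\right) = - \frac{484}{7} + \frac{1}{4} \cdot 9 \cdot \frac{1}{13} \cdot 17 = - \frac{484}{7} + \frac{153}{52} = - \frac{24097}{364}$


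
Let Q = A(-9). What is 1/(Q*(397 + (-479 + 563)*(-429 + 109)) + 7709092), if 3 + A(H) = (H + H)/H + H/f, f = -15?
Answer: 5/38598426 ≈ 1.2954e-7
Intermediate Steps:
A(H) = -1 - H/15 (A(H) = -3 + ((H + H)/H + H/(-15)) = -3 + ((2*H)/H + H*(-1/15)) = -3 + (2 - H/15) = -1 - H/15)
Q = -⅖ (Q = -1 - 1/15*(-9) = -1 + ⅗ = -⅖ ≈ -0.40000)
1/(Q*(397 + (-479 + 563)*(-429 + 109)) + 7709092) = 1/(-2*(397 + (-479 + 563)*(-429 + 109))/5 + 7709092) = 1/(-2*(397 + 84*(-320))/5 + 7709092) = 1/(-2*(397 - 26880)/5 + 7709092) = 1/(-⅖*(-26483) + 7709092) = 1/(52966/5 + 7709092) = 1/(38598426/5) = 5/38598426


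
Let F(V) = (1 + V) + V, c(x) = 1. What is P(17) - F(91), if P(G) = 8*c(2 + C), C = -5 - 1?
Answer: -175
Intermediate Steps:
C = -6
P(G) = 8 (P(G) = 8*1 = 8)
F(V) = 1 + 2*V
P(17) - F(91) = 8 - (1 + 2*91) = 8 - (1 + 182) = 8 - 1*183 = 8 - 183 = -175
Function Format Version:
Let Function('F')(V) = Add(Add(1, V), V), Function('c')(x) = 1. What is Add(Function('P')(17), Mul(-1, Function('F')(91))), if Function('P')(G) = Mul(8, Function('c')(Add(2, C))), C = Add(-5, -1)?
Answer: -175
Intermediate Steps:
C = -6
Function('P')(G) = 8 (Function('P')(G) = Mul(8, 1) = 8)
Function('F')(V) = Add(1, Mul(2, V))
Add(Function('P')(17), Mul(-1, Function('F')(91))) = Add(8, Mul(-1, Add(1, Mul(2, 91)))) = Add(8, Mul(-1, Add(1, 182))) = Add(8, Mul(-1, 183)) = Add(8, -183) = -175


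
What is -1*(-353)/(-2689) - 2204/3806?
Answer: -3635037/5117167 ≈ -0.71036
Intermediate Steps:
-1*(-353)/(-2689) - 2204/3806 = 353*(-1/2689) - 2204*1/3806 = -353/2689 - 1102/1903 = -3635037/5117167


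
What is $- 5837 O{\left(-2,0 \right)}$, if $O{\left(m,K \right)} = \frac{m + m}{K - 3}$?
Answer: $- \frac{23348}{3} \approx -7782.7$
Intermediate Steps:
$O{\left(m,K \right)} = \frac{2 m}{-3 + K}$
$- 5837 O{\left(-2,0 \right)} = - 5837 \cdot 2 \left(-2\right) \frac{1}{-3 + 0} = - 5837 \cdot 2 \left(-2\right) \frac{1}{-3} = - 5837 \cdot 2 \left(-2\right) \left(- \frac{1}{3}\right) = \left(-5837\right) \frac{4}{3} = - \frac{23348}{3}$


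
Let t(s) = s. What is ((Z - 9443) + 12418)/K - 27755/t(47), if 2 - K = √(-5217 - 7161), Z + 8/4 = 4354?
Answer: -171486836/290977 + 7327*I*√12378/12382 ≈ -589.35 + 65.836*I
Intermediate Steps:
Z = 4352 (Z = -2 + 4354 = 4352)
K = 2 - I*√12378 (K = 2 - √(-5217 - 7161) = 2 - √(-12378) = 2 - I*√12378 ≈ 2.0 - 111.26*I)
((Z - 9443) + 12418)/K - 27755/t(47) = ((4352 - 9443) + 12418)/(2 - I*√12378) - 27755/47 = (-5091 + 12418)/(2 - I*√12378) - 27755*1/47 = 7327/(2 - I*√12378) - 27755/47 = -27755/47 + 7327/(2 - I*√12378)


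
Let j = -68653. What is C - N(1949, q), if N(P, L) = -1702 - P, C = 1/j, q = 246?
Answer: 250652102/68653 ≈ 3651.0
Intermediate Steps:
C = -1/68653 (C = 1/(-68653) = -1/68653 ≈ -1.4566e-5)
C - N(1949, q) = -1/68653 - (-1702 - 1*1949) = -1/68653 - (-1702 - 1949) = -1/68653 - 1*(-3651) = -1/68653 + 3651 = 250652102/68653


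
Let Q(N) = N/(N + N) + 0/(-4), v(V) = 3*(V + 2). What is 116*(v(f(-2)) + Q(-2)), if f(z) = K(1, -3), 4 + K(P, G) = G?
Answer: -1682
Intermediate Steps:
K(P, G) = -4 + G
f(z) = -7 (f(z) = -4 - 3 = -7)
v(V) = 6 + 3*V (v(V) = 3*(2 + V) = 6 + 3*V)
Q(N) = ½ (Q(N) = N/((2*N)) + 0*(-¼) = N*(1/(2*N)) + 0 = ½ + 0 = ½)
116*(v(f(-2)) + Q(-2)) = 116*((6 + 3*(-7)) + ½) = 116*((6 - 21) + ½) = 116*(-15 + ½) = 116*(-29/2) = -1682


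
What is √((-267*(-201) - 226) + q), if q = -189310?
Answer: I*√135869 ≈ 368.6*I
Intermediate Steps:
√((-267*(-201) - 226) + q) = √((-267*(-201) - 226) - 189310) = √((53667 - 226) - 189310) = √(53441 - 189310) = √(-135869) = I*√135869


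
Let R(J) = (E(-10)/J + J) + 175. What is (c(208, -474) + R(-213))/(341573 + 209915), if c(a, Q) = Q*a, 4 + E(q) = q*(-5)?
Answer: -5252059/29366736 ≈ -0.17884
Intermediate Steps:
E(q) = -4 - 5*q (E(q) = -4 + q*(-5) = -4 - 5*q)
R(J) = 175 + J + 46/J (R(J) = ((-4 - 5*(-10))/J + J) + 175 = ((-4 + 50)/J + J) + 175 = (46/J + J) + 175 = (J + 46/J) + 175 = 175 + J + 46/J)
(c(208, -474) + R(-213))/(341573 + 209915) = (-474*208 + (175 - 213 + 46/(-213)))/(341573 + 209915) = (-98592 + (175 - 213 + 46*(-1/213)))/551488 = (-98592 + (175 - 213 - 46/213))*(1/551488) = (-98592 - 8140/213)*(1/551488) = -21008236/213*1/551488 = -5252059/29366736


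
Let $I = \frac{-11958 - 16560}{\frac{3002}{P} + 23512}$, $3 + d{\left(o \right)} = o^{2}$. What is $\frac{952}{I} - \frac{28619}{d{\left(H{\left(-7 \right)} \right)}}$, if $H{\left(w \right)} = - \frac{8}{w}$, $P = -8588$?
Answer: $\frac{102598293195}{6368341} \approx 16111.0$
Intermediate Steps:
$d{\left(o \right)} = -3 + o^{2}$
$I = - \frac{2148356}{1771211}$ ($I = \frac{-11958 - 16560}{\frac{3002}{-8588} + 23512} = - \frac{28518}{3002 \left(- \frac{1}{8588}\right) + 23512} = - \frac{28518}{- \frac{79}{226} + 23512} = - \frac{28518}{\frac{5313633}{226}} = \left(-28518\right) \frac{226}{5313633} = - \frac{2148356}{1771211} \approx -1.2129$)
$\frac{952}{I} - \frac{28619}{d{\left(H{\left(-7 \right)} \right)}} = \frac{952}{- \frac{2148356}{1771211}} - \frac{28619}{-3 + \left(- \frac{8}{-7}\right)^{2}} = 952 \left(- \frac{1771211}{2148356}\right) - \frac{28619}{-3 + \left(\left(-8\right) \left(- \frac{1}{7}\right)\right)^{2}} = - \frac{60221174}{76727} - \frac{28619}{-3 + \left(\frac{8}{7}\right)^{2}} = - \frac{60221174}{76727} - \frac{28619}{-3 + \frac{64}{49}} = - \frac{60221174}{76727} - \frac{28619}{- \frac{83}{49}} = - \frac{60221174}{76727} - - \frac{1402331}{83} = - \frac{60221174}{76727} + \frac{1402331}{83} = \frac{102598293195}{6368341}$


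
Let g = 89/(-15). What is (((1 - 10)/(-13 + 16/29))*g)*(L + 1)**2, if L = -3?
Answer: -30972/1805 ≈ -17.159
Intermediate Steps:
g = -89/15 (g = 89*(-1/15) = -89/15 ≈ -5.9333)
(((1 - 10)/(-13 + 16/29))*g)*(L + 1)**2 = (((1 - 10)/(-13 + 16/29))*(-89/15))*(-3 + 1)**2 = (-9/(-13 + 16*(1/29))*(-89/15))*(-2)**2 = (-9/(-13 + 16/29)*(-89/15))*4 = (-9/(-361/29)*(-89/15))*4 = (-9*(-29/361)*(-89/15))*4 = ((261/361)*(-89/15))*4 = -7743/1805*4 = -30972/1805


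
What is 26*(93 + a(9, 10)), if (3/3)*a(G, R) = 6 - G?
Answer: 2340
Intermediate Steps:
a(G, R) = 6 - G
26*(93 + a(9, 10)) = 26*(93 + (6 - 1*9)) = 26*(93 + (6 - 9)) = 26*(93 - 3) = 26*90 = 2340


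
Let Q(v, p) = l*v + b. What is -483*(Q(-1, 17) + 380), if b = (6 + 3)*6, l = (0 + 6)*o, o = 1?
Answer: -206724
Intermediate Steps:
l = 6 (l = (0 + 6)*1 = 6*1 = 6)
b = 54 (b = 9*6 = 54)
Q(v, p) = 54 + 6*v (Q(v, p) = 6*v + 54 = 54 + 6*v)
-483*(Q(-1, 17) + 380) = -483*((54 + 6*(-1)) + 380) = -483*((54 - 6) + 380) = -483*(48 + 380) = -483*428 = -206724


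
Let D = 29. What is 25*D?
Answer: 725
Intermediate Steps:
25*D = 25*29 = 725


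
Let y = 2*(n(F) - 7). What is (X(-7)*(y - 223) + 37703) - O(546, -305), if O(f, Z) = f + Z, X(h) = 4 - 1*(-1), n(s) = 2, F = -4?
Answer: 36297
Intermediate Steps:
X(h) = 5 (X(h) = 4 + 1 = 5)
y = -10 (y = 2*(2 - 7) = 2*(-5) = -10)
O(f, Z) = Z + f
(X(-7)*(y - 223) + 37703) - O(546, -305) = (5*(-10 - 223) + 37703) - (-305 + 546) = (5*(-233) + 37703) - 1*241 = (-1165 + 37703) - 241 = 36538 - 241 = 36297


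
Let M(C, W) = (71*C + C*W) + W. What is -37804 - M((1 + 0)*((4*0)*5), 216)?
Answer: -38020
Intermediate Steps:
M(C, W) = W + 71*C + C*W
-37804 - M((1 + 0)*((4*0)*5), 216) = -37804 - (216 + 71*((1 + 0)*((4*0)*5)) + ((1 + 0)*((4*0)*5))*216) = -37804 - (216 + 71*(1*(0*5)) + (1*(0*5))*216) = -37804 - (216 + 71*(1*0) + (1*0)*216) = -37804 - (216 + 71*0 + 0*216) = -37804 - (216 + 0 + 0) = -37804 - 1*216 = -37804 - 216 = -38020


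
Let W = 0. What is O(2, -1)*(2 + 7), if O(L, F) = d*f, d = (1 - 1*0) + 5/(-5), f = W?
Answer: 0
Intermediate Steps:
f = 0
d = 0 (d = (1 + 0) + 5*(-⅕) = 1 - 1 = 0)
O(L, F) = 0 (O(L, F) = 0*0 = 0)
O(2, -1)*(2 + 7) = 0*(2 + 7) = 0*9 = 0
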